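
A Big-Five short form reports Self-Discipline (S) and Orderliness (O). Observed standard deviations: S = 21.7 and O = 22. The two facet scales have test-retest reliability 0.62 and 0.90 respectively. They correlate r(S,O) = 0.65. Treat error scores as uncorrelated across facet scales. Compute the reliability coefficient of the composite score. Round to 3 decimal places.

0.856

Var(S+O) = 21.7² + 22² + 2·[21.7·22·0.65] = 954.89 + 620.62 = 1575.51.
Under uncorrelated errors the observed covariances equal the true-score covariances, so only the own-variance terms attenuate.
True-score variance = [21.7²·0.62 + 22²·0.90] + 620.62 = 727.552 + 620.62 = 1348.17.
Reliability = 1348.17 / 1575.51 = 0.856.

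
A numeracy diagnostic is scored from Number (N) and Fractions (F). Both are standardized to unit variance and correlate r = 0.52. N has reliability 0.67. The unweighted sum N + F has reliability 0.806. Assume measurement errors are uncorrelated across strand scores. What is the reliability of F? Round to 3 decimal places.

0.740

Var(N+F) = 2 + 2·0.52 = 3.040.
True-score variance = ρ_N + ρ_F + 2·0.52, so 0.806 = (0.67 + ρ_F + 1.04) / 3.040.
ρ_F = 0.806·3.040 − 0.67 − 1.04 = 0.740.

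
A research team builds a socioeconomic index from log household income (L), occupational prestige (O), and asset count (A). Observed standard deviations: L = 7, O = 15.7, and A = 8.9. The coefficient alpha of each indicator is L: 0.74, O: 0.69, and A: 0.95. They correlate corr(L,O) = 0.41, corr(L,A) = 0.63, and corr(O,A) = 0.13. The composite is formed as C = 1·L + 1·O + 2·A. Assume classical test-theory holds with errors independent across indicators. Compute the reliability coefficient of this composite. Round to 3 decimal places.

0.887

Var(C) = 7² + 15.7² + 2²·8.9² + 2·[7·15.7·0.41 + 2·7·8.9·0.63 + 2·15.7·8.9·0.13] = 612.33 + 319.774 = 932.104.
Because errors are independent across components, Cov(Tᵢ,Tⱼ) = Cov(Xᵢ,Xⱼ); the off-diagonal part of the true-score variance is the same as above.
True-score variance = [7²·0.74 + 15.7²·0.69 + 2²·8.9²·0.95] + 319.774 = 507.336 + 319.774 = 827.11.
Reliability = 827.11 / 932.104 = 0.887.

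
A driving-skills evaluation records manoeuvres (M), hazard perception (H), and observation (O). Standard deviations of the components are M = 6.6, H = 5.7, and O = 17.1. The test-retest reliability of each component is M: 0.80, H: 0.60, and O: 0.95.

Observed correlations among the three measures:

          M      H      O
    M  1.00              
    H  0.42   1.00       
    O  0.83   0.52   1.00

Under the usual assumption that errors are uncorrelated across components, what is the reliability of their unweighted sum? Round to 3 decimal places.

Var(M+H+O) = 6.6² + 5.7² + 17.1² + 2·[6.6·5.7·0.42 + 6.6·17.1·0.83 + 5.7·17.1·0.52] = 368.46 + 320.317 = 688.777.
Under uncorrelated errors the observed covariances equal the true-score covariances, so only the own-variance terms attenuate.
True-score variance = [6.6²·0.80 + 5.7²·0.60 + 17.1²·0.95] + 320.317 = 332.132 + 320.317 = 652.449.
Reliability = 652.449 / 688.777 = 0.947.

0.947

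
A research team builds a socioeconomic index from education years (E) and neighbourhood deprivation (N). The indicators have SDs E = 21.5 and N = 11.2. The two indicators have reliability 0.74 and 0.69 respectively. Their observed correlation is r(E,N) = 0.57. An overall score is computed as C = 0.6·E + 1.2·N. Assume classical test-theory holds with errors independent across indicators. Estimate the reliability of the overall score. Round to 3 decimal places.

0.818

Var(C) = 0.6²·21.5² + 1.2²·11.2² + 2·[0.72·21.5·11.2·0.57] = 347.044 + 197.649 = 544.692.
Under uncorrelated errors the observed covariances equal the true-score covariances, so only the own-variance terms attenuate.
True-score variance = [0.6²·21.5²·0.74 + 1.2²·11.2²·0.69] + 197.649 = 247.781 + 197.649 = 445.429.
Reliability = 445.429 / 544.692 = 0.818.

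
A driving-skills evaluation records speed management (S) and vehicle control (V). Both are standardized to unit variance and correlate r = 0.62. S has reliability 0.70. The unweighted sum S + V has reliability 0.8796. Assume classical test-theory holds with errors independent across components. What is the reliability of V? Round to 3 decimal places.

Var(S+V) = 2 + 2·0.62 = 3.240.
True-score variance = ρ_S + ρ_V + 2·0.62, so 0.8796 = (0.70 + ρ_V + 1.24) / 3.240.
ρ_V = 0.8796·3.240 − 0.70 − 1.24 = 0.910.

0.910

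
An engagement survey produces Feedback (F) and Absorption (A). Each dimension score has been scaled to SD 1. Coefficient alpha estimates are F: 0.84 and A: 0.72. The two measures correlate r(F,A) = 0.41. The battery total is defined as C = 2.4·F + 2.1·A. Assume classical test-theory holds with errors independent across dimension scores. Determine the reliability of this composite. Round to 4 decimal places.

Var(C) = 2.4² + 2.1² + 2·[5.04·0.41] = 10.17 + 4.1328 = 14.3028.
With uncorrelated errors the cross-covariances are all true-score covariance, so they carry over unchanged; only the diagonal terms shrink to ρᵢσᵢ².
True-score variance = [2.4²·0.84 + 2.1²·0.72] + 4.1328 = 8.0136 + 4.1328 = 12.1464.
Reliability = 12.1464 / 14.3028 = 0.8492.

0.8492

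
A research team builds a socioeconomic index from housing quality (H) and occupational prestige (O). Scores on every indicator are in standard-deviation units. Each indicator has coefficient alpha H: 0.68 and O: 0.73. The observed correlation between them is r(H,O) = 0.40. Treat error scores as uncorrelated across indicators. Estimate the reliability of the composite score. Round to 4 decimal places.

0.7893

Var(H+O) = 2 + 2·[0.40] = 2 + 0.8 = 2.8.
With uncorrelated errors the cross-covariances are all true-score covariance, so they carry over unchanged; only the diagonal terms shrink to ρᵢσᵢ².
True-score variance = [0.68 + 0.73] + 0.8 = 1.41 + 0.8 = 2.21.
Reliability = 2.21 / 2.8 = 0.7893.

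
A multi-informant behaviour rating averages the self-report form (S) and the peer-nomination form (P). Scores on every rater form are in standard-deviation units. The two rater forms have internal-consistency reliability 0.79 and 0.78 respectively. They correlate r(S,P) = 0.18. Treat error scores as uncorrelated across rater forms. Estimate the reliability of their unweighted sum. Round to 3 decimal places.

Var(S+P) = 2 + 2·[0.18] = 2 + 0.36 = 2.36.
Because errors are independent across components, Cov(Tᵢ,Tⱼ) = Cov(Xᵢ,Xⱼ); the off-diagonal part of the true-score variance is the same as above.
True-score variance = [0.79 + 0.78] + 0.36 = 1.57 + 0.36 = 1.93.
Reliability = 1.93 / 2.36 = 0.818.

0.818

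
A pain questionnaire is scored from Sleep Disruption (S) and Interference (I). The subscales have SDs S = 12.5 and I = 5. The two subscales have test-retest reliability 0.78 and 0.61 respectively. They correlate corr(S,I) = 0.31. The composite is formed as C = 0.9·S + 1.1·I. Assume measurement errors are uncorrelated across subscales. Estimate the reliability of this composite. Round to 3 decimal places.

0.797

Var(C) = 0.9²·12.5² + 1.1²·5² + 2·[0.99·12.5·5·0.31] = 156.813 + 38.3625 = 195.175.
With uncorrelated errors the cross-covariances are all true-score covariance, so they carry over unchanged; only the diagonal terms shrink to ρᵢσᵢ².
True-score variance = [0.9²·12.5²·0.78 + 1.1²·5²·0.61] + 38.3625 = 117.171 + 38.3625 = 155.534.
Reliability = 155.534 / 195.175 = 0.797.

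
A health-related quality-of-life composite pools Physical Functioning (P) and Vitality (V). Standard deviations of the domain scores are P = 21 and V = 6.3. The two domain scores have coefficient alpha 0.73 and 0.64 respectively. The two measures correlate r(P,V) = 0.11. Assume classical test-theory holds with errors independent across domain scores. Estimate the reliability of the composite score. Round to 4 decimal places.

0.7384

Var(P+V) = 21² + 6.3² + 2·[21·6.3·0.11] = 480.69 + 29.106 = 509.796.
Under uncorrelated errors the observed covariances equal the true-score covariances, so only the own-variance terms attenuate.
True-score variance = [21²·0.73 + 6.3²·0.64] + 29.106 = 347.332 + 29.106 = 376.438.
Reliability = 376.438 / 509.796 = 0.7384.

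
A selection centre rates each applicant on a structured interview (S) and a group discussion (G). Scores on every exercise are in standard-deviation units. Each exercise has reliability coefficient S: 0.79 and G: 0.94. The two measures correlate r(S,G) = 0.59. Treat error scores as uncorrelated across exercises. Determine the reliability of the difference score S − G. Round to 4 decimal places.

Var(S−G) = 1 + 1 − 2·0.59 = 2 − 1.18 = 0.82.
With uncorrelated errors the cross-covariances are all true-score covariance, so they carry over unchanged; only the diagonal terms shrink to ρᵢσᵢ².
True-score variance = [0.79 + 0.94] − 1.18 = 1.73 − 1.18 = 0.55.
Reliability = 0.55 / 0.82 = 0.6707.

0.6707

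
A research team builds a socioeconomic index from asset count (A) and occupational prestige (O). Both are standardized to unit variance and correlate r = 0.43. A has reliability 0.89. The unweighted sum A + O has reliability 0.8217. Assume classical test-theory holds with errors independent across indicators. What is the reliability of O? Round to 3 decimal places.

0.600

Var(A+O) = 2 + 2·0.43 = 2.860.
True-score variance = ρ_A + ρ_O + 2·0.43, so 0.8217 = (0.89 + ρ_O + 0.86) / 2.860.
ρ_O = 0.8217·2.860 − 0.89 − 0.86 = 0.600.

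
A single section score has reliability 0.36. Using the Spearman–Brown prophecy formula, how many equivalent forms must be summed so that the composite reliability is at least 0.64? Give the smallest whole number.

k ≥ ρ*(1−ρ₁)/(ρ₁(1−ρ*)) = 0.64·0.64 / (0.36·0.36) = 3.160.
Smallest integer k = 4.

4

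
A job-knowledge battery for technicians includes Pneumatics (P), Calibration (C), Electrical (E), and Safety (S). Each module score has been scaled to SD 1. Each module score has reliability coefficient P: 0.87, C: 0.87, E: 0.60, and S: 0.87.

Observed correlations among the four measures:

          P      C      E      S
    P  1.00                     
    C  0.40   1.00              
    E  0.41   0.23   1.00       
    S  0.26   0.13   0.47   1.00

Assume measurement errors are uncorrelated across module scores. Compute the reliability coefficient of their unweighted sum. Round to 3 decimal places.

0.899

Var(P+C+E+S) = 4 + 2·[0.40 + 0.41 + 0.26 + 0.23 + 0.13 + 0.47] = 4 + 3.8 = 7.8.
Under uncorrelated errors the observed covariances equal the true-score covariances, so only the own-variance terms attenuate.
True-score variance = [0.87 + 0.87 + 0.60 + 0.87] + 3.8 = 3.21 + 3.8 = 7.01.
Reliability = 7.01 / 7.8 = 0.899.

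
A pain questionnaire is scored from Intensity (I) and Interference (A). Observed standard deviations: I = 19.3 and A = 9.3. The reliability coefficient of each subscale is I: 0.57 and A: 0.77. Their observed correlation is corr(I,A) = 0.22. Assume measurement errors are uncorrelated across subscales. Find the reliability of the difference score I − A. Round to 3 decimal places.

0.526

Var(I−A) = 19.3² + 9.3² − 2·19.3·9.3·0.22 = 458.98 − 78.9756 = 380.004.
With uncorrelated errors the cross-covariances are all true-score covariance, so they carry over unchanged; only the diagonal terms shrink to ρᵢσᵢ².
True-score variance = [19.3²·0.57 + 9.3²·0.77] − 78.9756 = 278.917 − 78.9756 = 199.941.
Reliability = 199.941 / 380.004 = 0.526.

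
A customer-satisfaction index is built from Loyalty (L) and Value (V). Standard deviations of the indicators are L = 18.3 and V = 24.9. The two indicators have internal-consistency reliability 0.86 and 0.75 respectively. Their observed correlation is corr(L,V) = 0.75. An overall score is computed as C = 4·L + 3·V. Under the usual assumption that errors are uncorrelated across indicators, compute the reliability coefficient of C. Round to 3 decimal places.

Var(C) = 4²·18.3² + 3²·24.9² + 2·[12·18.3·24.9·0.75] = 10938.3 + 8202.06 = 19140.4.
With uncorrelated errors the cross-covariances are all true-score covariance, so they carry over unchanged; only the diagonal terms shrink to ρᵢσᵢ².
True-score variance = [4²·18.3²·0.86 + 3²·24.9²·0.75] + 8202.06 = 8793.15 + 8202.06 = 16995.2.
Reliability = 16995.2 / 19140.4 = 0.888.

0.888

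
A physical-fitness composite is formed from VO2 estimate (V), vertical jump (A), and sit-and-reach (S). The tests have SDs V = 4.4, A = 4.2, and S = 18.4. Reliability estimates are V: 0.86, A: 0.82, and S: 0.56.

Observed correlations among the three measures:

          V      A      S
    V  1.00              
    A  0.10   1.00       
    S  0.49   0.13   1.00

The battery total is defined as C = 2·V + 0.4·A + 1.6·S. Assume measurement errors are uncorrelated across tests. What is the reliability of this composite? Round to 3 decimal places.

Var(C) = 2²·4.4² + 0.4²·4.2² + 1.6²·18.4² + 2·[0.8·4.4·4.2·0.10 + 3.2·4.4·18.4·0.49 + 0.64·4.2·18.4·0.13] = 946.976 + 269.707 = 1216.68.
Because errors are independent across components, Cov(Tᵢ,Tⱼ) = Cov(Xᵢ,Xⱼ); the off-diagonal part of the true-score variance is the same as above.
True-score variance = [2²·4.4²·0.86 + 0.4²·4.2²·0.82 + 1.6²·18.4²·0.56] + 269.707 = 554.272 + 269.707 = 823.979.
Reliability = 823.979 / 1216.68 = 0.677.

0.677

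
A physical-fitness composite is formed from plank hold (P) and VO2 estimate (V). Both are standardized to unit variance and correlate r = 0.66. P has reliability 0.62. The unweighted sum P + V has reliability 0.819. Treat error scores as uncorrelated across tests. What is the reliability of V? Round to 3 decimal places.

Var(P+V) = 2 + 2·0.66 = 3.320.
True-score variance = ρ_P + ρ_V + 2·0.66, so 0.819 = (0.62 + ρ_V + 1.32) / 3.320.
ρ_V = 0.819·3.320 − 0.62 − 1.32 = 0.779.

0.779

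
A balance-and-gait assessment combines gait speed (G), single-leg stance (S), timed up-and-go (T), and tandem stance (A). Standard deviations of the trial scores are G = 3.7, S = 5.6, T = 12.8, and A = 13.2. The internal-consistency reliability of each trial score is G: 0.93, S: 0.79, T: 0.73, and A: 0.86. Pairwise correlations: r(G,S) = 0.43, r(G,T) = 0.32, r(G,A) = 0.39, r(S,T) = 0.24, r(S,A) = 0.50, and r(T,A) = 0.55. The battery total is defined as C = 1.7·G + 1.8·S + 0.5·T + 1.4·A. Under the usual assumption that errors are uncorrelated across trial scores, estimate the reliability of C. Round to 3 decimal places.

Var(C) = 1.7²·3.7² + 1.8²·5.6² + 0.5²·12.8² + 1.4²·13.2² + 2·[3.06·3.7·5.6·0.43 + 0.85·3.7·12.8·0.32 + 2.38·3.7·13.2·0.39 + 0.9·5.6·12.8·0.24 + 2.52·5.6·13.2·0.50 + 0.7·12.8·13.2·0.55] = 523.641 + 518.301 = 1041.94.
Under uncorrelated errors the observed covariances equal the true-score covariances, so only the own-variance terms attenuate.
True-score variance = [1.7²·3.7²·0.93 + 1.8²·5.6²·0.79 + 0.5²·12.8²·0.73 + 1.4²·13.2²·0.86] + 518.301 = 440.663 + 518.301 = 958.964.
Reliability = 958.964 / 1041.94 = 0.920.

0.920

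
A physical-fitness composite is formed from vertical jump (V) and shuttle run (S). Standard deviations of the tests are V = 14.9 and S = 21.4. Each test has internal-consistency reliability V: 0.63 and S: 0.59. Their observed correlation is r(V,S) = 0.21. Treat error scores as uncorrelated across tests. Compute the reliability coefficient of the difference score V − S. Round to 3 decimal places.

0.506

Var(V−S) = 14.9² + 21.4² − 2·14.9·21.4·0.21 = 679.97 − 133.921 = 546.049.
With uncorrelated errors the cross-covariances are all true-score covariance, so they carry over unchanged; only the diagonal terms shrink to ρᵢσᵢ².
True-score variance = [14.9²·0.63 + 21.4²·0.59] − 133.921 = 410.063 − 133.921 = 276.141.
Reliability = 276.141 / 546.049 = 0.506.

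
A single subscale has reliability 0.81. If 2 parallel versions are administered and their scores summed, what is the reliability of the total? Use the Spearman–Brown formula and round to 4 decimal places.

ρ_k = kρ / (1 + (k−1)ρ) = 2·0.81 / (1 + 1·0.81) = 1.620 / 1.810 = 0.8950.

0.8950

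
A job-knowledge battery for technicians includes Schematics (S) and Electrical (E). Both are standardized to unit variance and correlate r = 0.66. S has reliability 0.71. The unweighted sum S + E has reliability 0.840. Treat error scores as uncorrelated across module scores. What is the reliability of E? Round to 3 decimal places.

0.759

Var(S+E) = 2 + 2·0.66 = 3.320.
True-score variance = ρ_S + ρ_E + 2·0.66, so 0.840 = (0.71 + ρ_E + 1.32) / 3.320.
ρ_E = 0.840·3.320 − 0.71 − 1.32 = 0.759.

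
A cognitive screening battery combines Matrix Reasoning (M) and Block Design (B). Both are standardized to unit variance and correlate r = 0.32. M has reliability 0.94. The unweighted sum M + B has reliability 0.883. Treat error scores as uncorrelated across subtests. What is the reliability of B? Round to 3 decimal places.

Var(M+B) = 2 + 2·0.32 = 2.640.
True-score variance = ρ_M + ρ_B + 2·0.32, so 0.883 = (0.94 + ρ_B + 0.64) / 2.640.
ρ_B = 0.883·2.640 − 0.94 − 0.64 = 0.751.

0.751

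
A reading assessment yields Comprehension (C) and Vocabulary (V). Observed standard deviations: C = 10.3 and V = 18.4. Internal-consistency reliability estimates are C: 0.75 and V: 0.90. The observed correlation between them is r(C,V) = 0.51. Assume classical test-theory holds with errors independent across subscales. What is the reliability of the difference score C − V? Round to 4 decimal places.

Var(C−V) = 10.3² + 18.4² − 2·10.3·18.4·0.51 = 444.65 − 193.31 = 251.34.
With uncorrelated errors the cross-covariances are all true-score covariance, so they carry over unchanged; only the diagonal terms shrink to ρᵢσᵢ².
True-score variance = [10.3²·0.75 + 18.4²·0.90] − 193.31 = 384.271 − 193.31 = 190.961.
Reliability = 190.961 / 251.34 = 0.7598.

0.7598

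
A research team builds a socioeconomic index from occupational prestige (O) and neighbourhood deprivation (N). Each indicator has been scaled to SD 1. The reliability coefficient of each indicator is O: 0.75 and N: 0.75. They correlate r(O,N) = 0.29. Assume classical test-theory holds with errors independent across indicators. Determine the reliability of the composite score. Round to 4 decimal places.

Var(O+N) = 2 + 2·[0.29] = 2 + 0.58 = 2.58.
With uncorrelated errors the cross-covariances are all true-score covariance, so they carry over unchanged; only the diagonal terms shrink to ρᵢσᵢ².
True-score variance = [0.75 + 0.75] + 0.58 = 1.5 + 0.58 = 2.08.
Reliability = 2.08 / 2.58 = 0.8062.

0.8062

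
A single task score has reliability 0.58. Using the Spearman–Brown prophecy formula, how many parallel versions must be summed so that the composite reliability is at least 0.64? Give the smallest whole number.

2

k ≥ ρ*(1−ρ₁)/(ρ₁(1−ρ*)) = 0.64·0.42 / (0.58·0.36) = 1.287.
Smallest integer k = 2.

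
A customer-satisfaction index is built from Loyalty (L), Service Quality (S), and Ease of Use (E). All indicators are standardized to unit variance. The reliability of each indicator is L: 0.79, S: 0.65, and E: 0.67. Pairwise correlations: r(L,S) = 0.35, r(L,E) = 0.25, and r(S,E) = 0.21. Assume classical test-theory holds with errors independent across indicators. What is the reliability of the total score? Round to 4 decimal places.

Var(L+S+E) = 3 + 2·[0.35 + 0.25 + 0.21] = 3 + 1.62 = 4.62.
Because errors are independent across components, Cov(Tᵢ,Tⱼ) = Cov(Xᵢ,Xⱼ); the off-diagonal part of the true-score variance is the same as above.
True-score variance = [0.79 + 0.65 + 0.67] + 1.62 = 2.11 + 1.62 = 3.73.
Reliability = 3.73 / 4.62 = 0.8074.

0.8074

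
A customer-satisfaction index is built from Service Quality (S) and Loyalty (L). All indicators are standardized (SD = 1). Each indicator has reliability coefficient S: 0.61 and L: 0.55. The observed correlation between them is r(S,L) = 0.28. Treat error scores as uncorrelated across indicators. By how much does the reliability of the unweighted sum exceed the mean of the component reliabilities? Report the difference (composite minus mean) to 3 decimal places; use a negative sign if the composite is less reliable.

Var(sum) = 2 + 0.56 = 2.56; true-score variance = 1.16 + 0.56 = 1.72; composite reliability = 0.6719.
Mean component reliability = 0.5800.
Difference = 0.6719 − 0.5800 = 0.092.

0.092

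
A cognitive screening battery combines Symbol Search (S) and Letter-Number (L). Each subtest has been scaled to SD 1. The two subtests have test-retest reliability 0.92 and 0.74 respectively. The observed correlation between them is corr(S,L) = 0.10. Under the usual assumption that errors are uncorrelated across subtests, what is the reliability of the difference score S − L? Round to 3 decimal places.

Var(S−L) = 1 + 1 − 2·0.10 = 2 − 0.2 = 1.8.
With uncorrelated errors the cross-covariances are all true-score covariance, so they carry over unchanged; only the diagonal terms shrink to ρᵢσᵢ².
True-score variance = [0.92 + 0.74] − 0.2 = 1.66 − 0.2 = 1.46.
Reliability = 1.46 / 1.8 = 0.811.

0.811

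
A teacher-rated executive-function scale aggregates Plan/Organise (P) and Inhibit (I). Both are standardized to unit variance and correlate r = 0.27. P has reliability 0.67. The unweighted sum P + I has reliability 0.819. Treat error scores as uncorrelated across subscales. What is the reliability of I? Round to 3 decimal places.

0.870

Var(P+I) = 2 + 2·0.27 = 2.540.
True-score variance = ρ_P + ρ_I + 2·0.27, so 0.819 = (0.67 + ρ_I + 0.54) / 2.540.
ρ_I = 0.819·2.540 − 0.67 − 0.54 = 0.870.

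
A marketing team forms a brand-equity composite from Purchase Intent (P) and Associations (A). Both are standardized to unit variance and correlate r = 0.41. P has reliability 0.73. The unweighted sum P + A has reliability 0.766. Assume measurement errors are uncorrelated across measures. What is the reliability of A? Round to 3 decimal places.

0.610

Var(P+A) = 2 + 2·0.41 = 2.820.
True-score variance = ρ_P + ρ_A + 2·0.41, so 0.766 = (0.73 + ρ_A + 0.82) / 2.820.
ρ_A = 0.766·2.820 − 0.73 − 0.82 = 0.610.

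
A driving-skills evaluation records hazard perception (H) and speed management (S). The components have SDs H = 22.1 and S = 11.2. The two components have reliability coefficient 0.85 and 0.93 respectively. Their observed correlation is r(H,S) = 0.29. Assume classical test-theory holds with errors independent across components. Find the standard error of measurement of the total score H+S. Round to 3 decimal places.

Var(total) = 613.85 + 143.562 = 757.412.
True-score variance = 531.808 + 143.562 = 675.369, so reliability = 0.8917.
Error variance = 757.412 − 675.369 = 82.0423; SEM = √82.0423 = 9.058.

9.058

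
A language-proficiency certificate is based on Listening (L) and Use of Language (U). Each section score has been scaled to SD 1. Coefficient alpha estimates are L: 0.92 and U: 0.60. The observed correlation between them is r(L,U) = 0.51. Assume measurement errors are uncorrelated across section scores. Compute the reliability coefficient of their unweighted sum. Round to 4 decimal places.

Var(L+U) = 2 + 2·[0.51] = 2 + 1.02 = 3.02.
Under uncorrelated errors the observed covariances equal the true-score covariances, so only the own-variance terms attenuate.
True-score variance = [0.92 + 0.60] + 1.02 = 1.52 + 1.02 = 2.54.
Reliability = 2.54 / 3.02 = 0.8411.

0.8411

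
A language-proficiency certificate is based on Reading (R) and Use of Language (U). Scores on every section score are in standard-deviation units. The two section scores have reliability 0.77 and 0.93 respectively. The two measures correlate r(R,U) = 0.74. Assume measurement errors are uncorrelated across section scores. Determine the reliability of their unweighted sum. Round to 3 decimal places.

Var(R+U) = 2 + 2·[0.74] = 2 + 1.48 = 3.48.
Under uncorrelated errors the observed covariances equal the true-score covariances, so only the own-variance terms attenuate.
True-score variance = [0.77 + 0.93] + 1.48 = 1.7 + 1.48 = 3.18.
Reliability = 3.18 / 3.48 = 0.914.

0.914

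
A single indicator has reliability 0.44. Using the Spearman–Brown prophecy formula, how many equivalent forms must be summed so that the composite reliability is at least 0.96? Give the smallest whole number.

31

k ≥ ρ*(1−ρ₁)/(ρ₁(1−ρ*)) = 0.96·0.56 / (0.44·0.04) = 30.545.
Smallest integer k = 31.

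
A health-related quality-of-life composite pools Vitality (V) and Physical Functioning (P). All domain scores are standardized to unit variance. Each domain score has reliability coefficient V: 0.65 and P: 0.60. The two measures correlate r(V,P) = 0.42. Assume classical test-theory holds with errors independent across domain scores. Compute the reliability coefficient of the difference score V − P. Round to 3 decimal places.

0.353

Var(V−P) = 1 + 1 − 2·0.42 = 2 − 0.84 = 1.16.
Under uncorrelated errors the observed covariances equal the true-score covariances, so only the own-variance terms attenuate.
True-score variance = [0.65 + 0.60] − 0.84 = 1.25 − 0.84 = 0.41.
Reliability = 0.41 / 1.16 = 0.353.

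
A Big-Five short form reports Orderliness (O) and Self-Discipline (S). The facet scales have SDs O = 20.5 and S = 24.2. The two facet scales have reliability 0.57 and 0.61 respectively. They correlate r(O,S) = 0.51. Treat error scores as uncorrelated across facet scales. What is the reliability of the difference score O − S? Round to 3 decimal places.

Var(O−S) = 20.5² + 24.2² − 2·20.5·24.2·0.51 = 1005.89 − 506.022 = 499.868.
With uncorrelated errors the cross-covariances are all true-score covariance, so they carry over unchanged; only the diagonal terms shrink to ρᵢσᵢ².
True-score variance = [20.5²·0.57 + 24.2²·0.61] − 506.022 = 596.783 − 506.022 = 90.7609.
Reliability = 90.7609 / 499.868 = 0.182.

0.182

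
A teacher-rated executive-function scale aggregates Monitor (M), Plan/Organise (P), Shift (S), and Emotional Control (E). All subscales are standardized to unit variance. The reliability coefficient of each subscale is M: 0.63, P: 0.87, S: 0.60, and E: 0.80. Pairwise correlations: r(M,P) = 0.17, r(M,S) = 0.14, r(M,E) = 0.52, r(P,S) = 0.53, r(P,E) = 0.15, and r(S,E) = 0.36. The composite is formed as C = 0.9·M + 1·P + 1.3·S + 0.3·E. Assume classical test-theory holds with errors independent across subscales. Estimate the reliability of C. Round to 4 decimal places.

0.8203

Var(C) = 0.9² + 1 + 1.3² + 0.3² + 2·[0.9·0.17 + 1.17·0.14 + 0.27·0.52 + 1.3·0.53 + 0.3·0.15 + 0.39·0.36] = 3.59 + 2.6632 = 6.2532.
Because errors are independent across components, Cov(Tᵢ,Tⱼ) = Cov(Xᵢ,Xⱼ); the off-diagonal part of the true-score variance is the same as above.
True-score variance = [0.9²·0.63 + 0.87 + 1.3²·0.60 + 0.3²·0.80] + 2.6632 = 2.4663 + 2.6632 = 5.1295.
Reliability = 5.1295 / 6.2532 = 0.8203.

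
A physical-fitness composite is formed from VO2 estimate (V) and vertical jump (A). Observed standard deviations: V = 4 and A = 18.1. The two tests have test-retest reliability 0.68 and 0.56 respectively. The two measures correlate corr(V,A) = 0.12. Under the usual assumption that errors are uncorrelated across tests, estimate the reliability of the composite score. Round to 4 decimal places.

Var(V+A) = 4² + 18.1² + 2·[4·18.1·0.12] = 343.61 + 17.376 = 360.986.
With uncorrelated errors the cross-covariances are all true-score covariance, so they carry over unchanged; only the diagonal terms shrink to ρᵢσᵢ².
True-score variance = [4²·0.68 + 18.1²·0.56] + 17.376 = 194.342 + 17.376 = 211.718.
Reliability = 211.718 / 360.986 = 0.5865.

0.5865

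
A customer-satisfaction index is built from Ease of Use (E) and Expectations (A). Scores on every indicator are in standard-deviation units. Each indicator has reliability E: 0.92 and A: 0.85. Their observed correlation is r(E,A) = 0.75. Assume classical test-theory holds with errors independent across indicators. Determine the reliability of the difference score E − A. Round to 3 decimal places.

0.540

Var(E−A) = 1 + 1 − 2·0.75 = 2 − 1.5 = 0.5.
Under uncorrelated errors the observed covariances equal the true-score covariances, so only the own-variance terms attenuate.
True-score variance = [0.92 + 0.85] − 1.5 = 1.77 − 1.5 = 0.27.
Reliability = 0.27 / 0.5 = 0.540.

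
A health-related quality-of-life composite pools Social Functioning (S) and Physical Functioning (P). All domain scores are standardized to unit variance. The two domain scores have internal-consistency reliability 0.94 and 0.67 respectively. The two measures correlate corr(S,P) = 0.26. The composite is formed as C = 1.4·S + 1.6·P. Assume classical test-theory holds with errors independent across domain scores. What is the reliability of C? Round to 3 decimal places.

Var(C) = 1.4² + 1.6² + 2·[2.24·0.26] = 4.52 + 1.1648 = 5.6848.
Because errors are independent across components, Cov(Tᵢ,Tⱼ) = Cov(Xᵢ,Xⱼ); the off-diagonal part of the true-score variance is the same as above.
True-score variance = [1.4²·0.94 + 1.6²·0.67] + 1.1648 = 3.5576 + 1.1648 = 4.7224.
Reliability = 4.7224 / 5.6848 = 0.831.

0.831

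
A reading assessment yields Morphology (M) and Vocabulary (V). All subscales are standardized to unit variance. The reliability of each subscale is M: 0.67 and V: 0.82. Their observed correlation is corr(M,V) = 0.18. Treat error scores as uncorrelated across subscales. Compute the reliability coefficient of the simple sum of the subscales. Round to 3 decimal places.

0.784

Var(M+V) = 2 + 2·[0.18] = 2 + 0.36 = 2.36.
Because errors are independent across components, Cov(Tᵢ,Tⱼ) = Cov(Xᵢ,Xⱼ); the off-diagonal part of the true-score variance is the same as above.
True-score variance = [0.67 + 0.82] + 0.36 = 1.49 + 0.36 = 1.85.
Reliability = 1.85 / 2.36 = 0.784.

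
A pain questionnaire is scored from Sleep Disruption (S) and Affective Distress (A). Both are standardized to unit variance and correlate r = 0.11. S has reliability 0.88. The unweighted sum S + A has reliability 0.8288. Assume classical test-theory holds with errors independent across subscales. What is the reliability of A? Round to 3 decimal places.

0.740

Var(S+A) = 2 + 2·0.11 = 2.220.
True-score variance = ρ_S + ρ_A + 2·0.11, so 0.8288 = (0.88 + ρ_A + 0.22) / 2.220.
ρ_A = 0.8288·2.220 − 0.88 − 0.22 = 0.740.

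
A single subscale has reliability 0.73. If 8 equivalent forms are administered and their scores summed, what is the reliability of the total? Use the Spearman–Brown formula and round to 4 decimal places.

ρ_k = kρ / (1 + (k−1)ρ) = 8·0.73 / (1 + 7·0.73) = 5.840 / 6.110 = 0.9558.

0.9558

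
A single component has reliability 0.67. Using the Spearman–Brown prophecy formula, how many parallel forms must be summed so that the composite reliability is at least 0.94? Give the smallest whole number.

k ≥ ρ*(1−ρ₁)/(ρ₁(1−ρ*)) = 0.94·0.33 / (0.67·0.06) = 7.716.
Smallest integer k = 8.

8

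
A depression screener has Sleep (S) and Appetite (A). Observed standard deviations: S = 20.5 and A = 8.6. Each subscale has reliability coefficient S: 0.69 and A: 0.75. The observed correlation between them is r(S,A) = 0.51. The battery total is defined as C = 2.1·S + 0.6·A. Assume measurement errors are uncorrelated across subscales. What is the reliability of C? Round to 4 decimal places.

Var(C) = 2.1²·20.5² + 0.6²·8.6² + 2·[1.26·20.5·8.6·0.51] = 1879.93 + 226.581 = 2106.51.
With uncorrelated errors the cross-covariances are all true-score covariance, so they carry over unchanged; only the diagonal terms shrink to ρᵢσᵢ².
True-score variance = [2.1²·20.5²·0.69 + 0.6²·8.6²·0.75] + 226.581 = 1298.75 + 226.581 = 1525.33.
Reliability = 1525.33 / 2106.51 = 0.7241.

0.7241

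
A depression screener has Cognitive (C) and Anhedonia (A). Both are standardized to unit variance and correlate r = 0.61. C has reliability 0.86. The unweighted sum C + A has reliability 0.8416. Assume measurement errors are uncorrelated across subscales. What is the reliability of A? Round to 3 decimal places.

0.630

Var(C+A) = 2 + 2·0.61 = 3.220.
True-score variance = ρ_C + ρ_A + 2·0.61, so 0.8416 = (0.86 + ρ_A + 1.22) / 3.220.
ρ_A = 0.8416·3.220 − 0.86 − 1.22 = 0.630.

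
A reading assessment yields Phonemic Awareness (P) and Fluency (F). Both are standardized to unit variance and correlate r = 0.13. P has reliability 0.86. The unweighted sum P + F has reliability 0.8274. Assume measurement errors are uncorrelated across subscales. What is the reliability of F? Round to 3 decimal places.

0.750

Var(P+F) = 2 + 2·0.13 = 2.260.
True-score variance = ρ_P + ρ_F + 2·0.13, so 0.8274 = (0.86 + ρ_F + 0.26) / 2.260.
ρ_F = 0.8274·2.260 − 0.86 − 0.26 = 0.750.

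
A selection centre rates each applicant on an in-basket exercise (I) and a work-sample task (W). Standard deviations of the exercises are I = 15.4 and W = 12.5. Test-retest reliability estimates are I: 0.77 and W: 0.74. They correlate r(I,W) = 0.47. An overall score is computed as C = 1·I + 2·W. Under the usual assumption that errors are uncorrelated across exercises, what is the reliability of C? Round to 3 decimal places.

0.823

Var(C) = 15.4² + 2²·12.5² + 2·[2·15.4·12.5·0.47] = 862.16 + 361.9 = 1224.06.
With uncorrelated errors the cross-covariances are all true-score covariance, so they carry over unchanged; only the diagonal terms shrink to ρᵢσᵢ².
True-score variance = [15.4²·0.77 + 2²·12.5²·0.74] + 361.9 = 645.113 + 361.9 = 1007.01.
Reliability = 1007.01 / 1224.06 = 0.823.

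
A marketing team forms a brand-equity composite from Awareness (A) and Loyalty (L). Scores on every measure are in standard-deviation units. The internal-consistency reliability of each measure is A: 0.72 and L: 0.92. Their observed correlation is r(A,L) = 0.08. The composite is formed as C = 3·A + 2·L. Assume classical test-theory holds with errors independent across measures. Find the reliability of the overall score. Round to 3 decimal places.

0.797

Var(C) = 3² + 2² + 2·[6·0.08] = 13 + 0.96 = 13.96.
Because errors are independent across components, Cov(Tᵢ,Tⱼ) = Cov(Xᵢ,Xⱼ); the off-diagonal part of the true-score variance is the same as above.
True-score variance = [3²·0.72 + 2²·0.92] + 0.96 = 10.16 + 0.96 = 11.12.
Reliability = 11.12 / 13.96 = 0.797.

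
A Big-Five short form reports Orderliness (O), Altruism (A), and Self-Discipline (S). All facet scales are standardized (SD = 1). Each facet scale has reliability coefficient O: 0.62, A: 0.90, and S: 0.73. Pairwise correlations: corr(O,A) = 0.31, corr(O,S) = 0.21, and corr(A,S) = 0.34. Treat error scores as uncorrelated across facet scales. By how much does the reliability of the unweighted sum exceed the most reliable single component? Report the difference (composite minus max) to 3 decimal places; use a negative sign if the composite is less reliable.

Var(sum) = 3 + 1.72 = 4.72; true-score variance = 2.25 + 1.72 = 3.97; composite reliability = 0.8411.
Max component reliability = 0.9000.
Difference = 0.8411 − 0.9000 = -0.059.

-0.059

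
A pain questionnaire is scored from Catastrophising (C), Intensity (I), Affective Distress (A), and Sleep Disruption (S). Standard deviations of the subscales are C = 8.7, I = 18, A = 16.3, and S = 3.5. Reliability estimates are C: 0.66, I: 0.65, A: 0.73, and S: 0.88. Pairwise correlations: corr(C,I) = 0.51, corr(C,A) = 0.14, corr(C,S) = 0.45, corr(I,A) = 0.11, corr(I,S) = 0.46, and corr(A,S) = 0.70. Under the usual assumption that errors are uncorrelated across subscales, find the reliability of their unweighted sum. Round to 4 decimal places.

Var(C+I+A+S) = 8.7² + 18² + 16.3² + 3.5² + 2·[8.7·18·0.51 + 8.7·16.3·0.14 + 8.7·3.5·0.45 + 18·16.3·0.11 + 18·3.5·0.46 + 16.3·3.5·0.70] = 677.63 + 429.222 = 1106.85.
With uncorrelated errors the cross-covariances are all true-score covariance, so they carry over unchanged; only the diagonal terms shrink to ρᵢσᵢ².
True-score variance = [8.7²·0.66 + 18²·0.65 + 16.3²·0.73 + 3.5²·0.88] + 429.222 = 465.289 + 429.222 = 894.511.
Reliability = 894.511 / 1106.85 = 0.8082.

0.8082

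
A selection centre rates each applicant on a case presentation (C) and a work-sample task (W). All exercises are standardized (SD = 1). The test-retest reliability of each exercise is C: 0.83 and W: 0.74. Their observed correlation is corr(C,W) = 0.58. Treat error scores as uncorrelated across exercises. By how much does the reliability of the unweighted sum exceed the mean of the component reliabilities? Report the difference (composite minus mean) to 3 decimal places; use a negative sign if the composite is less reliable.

Var(sum) = 2 + 1.16 = 3.16; true-score variance = 1.57 + 1.16 = 2.73; composite reliability = 0.8639.
Mean component reliability = 0.7850.
Difference = 0.8639 − 0.7850 = 0.079.

0.079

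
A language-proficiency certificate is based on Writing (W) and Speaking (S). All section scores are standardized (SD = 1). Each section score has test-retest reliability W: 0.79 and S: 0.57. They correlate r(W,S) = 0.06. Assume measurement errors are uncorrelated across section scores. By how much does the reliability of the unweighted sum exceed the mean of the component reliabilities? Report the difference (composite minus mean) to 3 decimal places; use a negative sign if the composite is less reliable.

Var(sum) = 2 + 0.12 = 2.12; true-score variance = 1.36 + 0.12 = 1.48; composite reliability = 0.6981.
Mean component reliability = 0.6800.
Difference = 0.6981 − 0.6800 = 0.018.

0.018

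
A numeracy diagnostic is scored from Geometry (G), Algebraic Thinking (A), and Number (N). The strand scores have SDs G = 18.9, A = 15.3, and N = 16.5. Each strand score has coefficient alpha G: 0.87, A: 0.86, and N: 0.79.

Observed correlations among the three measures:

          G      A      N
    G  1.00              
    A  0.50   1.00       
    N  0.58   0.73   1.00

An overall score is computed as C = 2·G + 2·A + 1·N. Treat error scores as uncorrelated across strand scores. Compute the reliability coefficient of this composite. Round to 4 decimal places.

0.9288

Var(C) = 2²·18.9² + 2²·15.3² + 16.5² + 2·[4·18.9·15.3·0.50 + 2·18.9·16.5·0.58 + 2·15.3·16.5·0.73] = 2637.45 + 2617.33 = 5254.78.
Because errors are independent across components, Cov(Tᵢ,Tⱼ) = Cov(Xᵢ,Xⱼ); the off-diagonal part of the true-score variance is the same as above.
True-score variance = [2²·18.9²·0.87 + 2²·15.3²·0.86 + 16.5²·0.79] + 2617.33 = 2263.44 + 2617.33 = 4880.76.
Reliability = 4880.76 / 5254.78 = 0.9288.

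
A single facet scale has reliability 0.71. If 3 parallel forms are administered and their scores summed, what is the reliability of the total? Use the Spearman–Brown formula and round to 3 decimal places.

0.880

ρ_k = kρ / (1 + (k−1)ρ) = 3·0.71 / (1 + 2·0.71) = 2.130 / 2.420 = 0.880.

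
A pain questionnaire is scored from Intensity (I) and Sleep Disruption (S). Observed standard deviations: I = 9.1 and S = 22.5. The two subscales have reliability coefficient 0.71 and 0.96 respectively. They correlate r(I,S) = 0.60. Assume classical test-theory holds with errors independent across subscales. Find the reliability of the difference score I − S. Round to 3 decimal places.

Var(I−S) = 9.1² + 22.5² − 2·9.1·22.5·0.60 = 589.06 − 245.7 = 343.36.
With uncorrelated errors the cross-covariances are all true-score covariance, so they carry over unchanged; only the diagonal terms shrink to ρᵢσᵢ².
True-score variance = [9.1²·0.71 + 22.5²·0.96] − 245.7 = 544.795 − 245.7 = 299.095.
Reliability = 299.095 / 343.36 = 0.871.

0.871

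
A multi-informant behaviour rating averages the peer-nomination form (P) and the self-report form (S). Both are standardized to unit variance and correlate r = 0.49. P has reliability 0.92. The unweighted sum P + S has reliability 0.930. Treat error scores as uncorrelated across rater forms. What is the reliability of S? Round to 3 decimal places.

Var(P+S) = 2 + 2·0.49 = 2.980.
True-score variance = ρ_P + ρ_S + 2·0.49, so 0.930 = (0.92 + ρ_S + 0.98) / 2.980.
ρ_S = 0.930·2.980 − 0.92 − 0.98 = 0.871.

0.871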